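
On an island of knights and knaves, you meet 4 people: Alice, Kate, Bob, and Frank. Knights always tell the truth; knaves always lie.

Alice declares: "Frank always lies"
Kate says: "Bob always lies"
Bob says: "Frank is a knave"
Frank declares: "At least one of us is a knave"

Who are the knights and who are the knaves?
Alice is a knave.
Kate is a knight.
Bob is a knave.
Frank is a knight.

Verification:
- Alice (knave) says "Frank always lies" - this is FALSE (a lie) because Frank is a knight.
- Kate (knight) says "Bob always lies" - this is TRUE because Bob is a knave.
- Bob (knave) says "Frank is a knave" - this is FALSE (a lie) because Frank is a knight.
- Frank (knight) says "At least one of us is a knave" - this is TRUE because Alice and Bob are knaves.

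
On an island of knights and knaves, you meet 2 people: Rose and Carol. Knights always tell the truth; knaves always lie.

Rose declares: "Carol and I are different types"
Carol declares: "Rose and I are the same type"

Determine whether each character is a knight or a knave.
Rose is a knight.
Carol is a knave.

Verification:
- Rose (knight) says "Carol and I are different types" - this is TRUE because Rose is a knight and Carol is a knave.
- Carol (knave) says "Rose and I are the same type" - this is FALSE (a lie) because Carol is a knave and Rose is a knight.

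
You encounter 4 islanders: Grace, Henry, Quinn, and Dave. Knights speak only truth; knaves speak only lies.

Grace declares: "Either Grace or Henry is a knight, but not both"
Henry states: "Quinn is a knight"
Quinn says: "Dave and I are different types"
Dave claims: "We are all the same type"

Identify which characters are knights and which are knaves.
Grace is a knight.
Henry is a knave.
Quinn is a knave.
Dave is a knave.

Verification:
- Grace (knight) says "Either Grace or Henry is a knight, but not both" - this is TRUE because Grace is a knight and Henry is a knave.
- Henry (knave) says "Quinn is a knight" - this is FALSE (a lie) because Quinn is a knave.
- Quinn (knave) says "Dave and I are different types" - this is FALSE (a lie) because Quinn is a knave and Dave is a knave.
- Dave (knave) says "We are all the same type" - this is FALSE (a lie) because Grace is a knight and Henry, Quinn, and Dave are knaves.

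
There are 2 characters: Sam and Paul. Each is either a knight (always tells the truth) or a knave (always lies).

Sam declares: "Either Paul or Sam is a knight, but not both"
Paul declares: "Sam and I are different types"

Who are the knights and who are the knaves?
Sam is a knave.
Paul is a knave.

Verification:
- Sam (knave) says "Either Paul or Sam is a knight, but not both" - this is FALSE (a lie) because Paul is a knave and Sam is a knave.
- Paul (knave) says "Sam and I are different types" - this is FALSE (a lie) because Paul is a knave and Sam is a knave.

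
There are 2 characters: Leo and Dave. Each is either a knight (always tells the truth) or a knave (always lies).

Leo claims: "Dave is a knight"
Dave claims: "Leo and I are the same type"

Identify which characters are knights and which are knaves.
Leo is a knight.
Dave is a knight.

Verification:
- Leo (knight) says "Dave is a knight" - this is TRUE because Dave is a knight.
- Dave (knight) says "Leo and I are the same type" - this is TRUE because Dave is a knight and Leo is a knight.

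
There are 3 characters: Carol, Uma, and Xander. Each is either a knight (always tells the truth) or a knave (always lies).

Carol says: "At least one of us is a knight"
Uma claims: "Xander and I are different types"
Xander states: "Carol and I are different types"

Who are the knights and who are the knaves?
Carol is a knave.
Uma is a knave.
Xander is a knave.

Verification:
- Carol (knave) says "At least one of us is a knight" - this is FALSE (a lie) because no one is a knight.
- Uma (knave) says "Xander and I are different types" - this is FALSE (a lie) because Uma is a knave and Xander is a knave.
- Xander (knave) says "Carol and I are different types" - this is FALSE (a lie) because Xander is a knave and Carol is a knave.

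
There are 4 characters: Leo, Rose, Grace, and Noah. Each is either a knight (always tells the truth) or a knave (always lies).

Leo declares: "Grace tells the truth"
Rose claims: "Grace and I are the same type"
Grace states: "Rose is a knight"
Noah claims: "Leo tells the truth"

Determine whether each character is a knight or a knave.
Leo is a knight.
Rose is a knight.
Grace is a knight.
Noah is a knight.

Verification:
- Leo (knight) says "Grace tells the truth" - this is TRUE because Grace is a knight.
- Rose (knight) says "Grace and I are the same type" - this is TRUE because Rose is a knight and Grace is a knight.
- Grace (knight) says "Rose is a knight" - this is TRUE because Rose is a knight.
- Noah (knight) says "Leo tells the truth" - this is TRUE because Leo is a knight.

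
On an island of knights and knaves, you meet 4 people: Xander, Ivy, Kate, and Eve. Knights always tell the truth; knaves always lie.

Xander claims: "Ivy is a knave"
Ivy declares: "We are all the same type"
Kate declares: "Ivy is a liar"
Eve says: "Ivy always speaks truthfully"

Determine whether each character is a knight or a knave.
Xander is a knight.
Ivy is a knave.
Kate is a knight.
Eve is a knave.

Verification:
- Xander (knight) says "Ivy is a knave" - this is TRUE because Ivy is a knave.
- Ivy (knave) says "We are all the same type" - this is FALSE (a lie) because Xander and Kate are knights and Ivy and Eve are knaves.
- Kate (knight) says "Ivy is a liar" - this is TRUE because Ivy is a knave.
- Eve (knave) says "Ivy always speaks truthfully" - this is FALSE (a lie) because Ivy is a knave.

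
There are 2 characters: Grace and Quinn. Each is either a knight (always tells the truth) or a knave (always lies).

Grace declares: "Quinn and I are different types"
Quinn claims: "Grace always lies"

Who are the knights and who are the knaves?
Grace is a knight.
Quinn is a knave.

Verification:
- Grace (knight) says "Quinn and I are different types" - this is TRUE because Grace is a knight and Quinn is a knave.
- Quinn (knave) says "Grace always lies" - this is FALSE (a lie) because Grace is a knight.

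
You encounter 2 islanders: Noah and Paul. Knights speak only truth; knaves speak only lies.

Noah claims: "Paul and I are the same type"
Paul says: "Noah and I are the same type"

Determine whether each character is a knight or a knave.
Noah is a knight.
Paul is a knight.

Verification:
- Noah (knight) says "Paul and I are the same type" - this is TRUE because Noah is a knight and Paul is a knight.
- Paul (knight) says "Noah and I are the same type" - this is TRUE because Paul is a knight and Noah is a knight.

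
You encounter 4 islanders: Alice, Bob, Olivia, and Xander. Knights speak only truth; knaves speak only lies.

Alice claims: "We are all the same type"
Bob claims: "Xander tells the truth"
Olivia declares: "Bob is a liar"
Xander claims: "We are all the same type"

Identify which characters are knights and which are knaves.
Alice is a knave.
Bob is a knave.
Olivia is a knight.
Xander is a knave.

Verification:
- Alice (knave) says "We are all the same type" - this is FALSE (a lie) because Olivia is a knight and Alice, Bob, and Xander are knaves.
- Bob (knave) says "Xander tells the truth" - this is FALSE (a lie) because Xander is a knave.
- Olivia (knight) says "Bob is a liar" - this is TRUE because Bob is a knave.
- Xander (knave) says "We are all the same type" - this is FALSE (a lie) because Olivia is a knight and Alice, Bob, and Xander are knaves.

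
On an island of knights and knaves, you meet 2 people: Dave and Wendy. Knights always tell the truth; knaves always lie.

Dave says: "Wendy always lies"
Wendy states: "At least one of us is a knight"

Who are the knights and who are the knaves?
Dave is a knave.
Wendy is a knight.

Verification:
- Dave (knave) says "Wendy always lies" - this is FALSE (a lie) because Wendy is a knight.
- Wendy (knight) says "At least one of us is a knight" - this is TRUE because Wendy is a knight.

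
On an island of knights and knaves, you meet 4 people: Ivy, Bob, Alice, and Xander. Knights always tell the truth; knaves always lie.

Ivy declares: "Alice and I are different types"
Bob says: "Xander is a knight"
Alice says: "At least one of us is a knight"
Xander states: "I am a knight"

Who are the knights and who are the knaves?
Ivy is a knave.
Bob is a knave.
Alice is a knave.
Xander is a knave.

Verification:
- Ivy (knave) says "Alice and I are different types" - this is FALSE (a lie) because Ivy is a knave and Alice is a knave.
- Bob (knave) says "Xander is a knight" - this is FALSE (a lie) because Xander is a knave.
- Alice (knave) says "At least one of us is a knight" - this is FALSE (a lie) because no one is a knight.
- Xander (knave) says "I am a knight" - this is FALSE (a lie) because Xander is a knave.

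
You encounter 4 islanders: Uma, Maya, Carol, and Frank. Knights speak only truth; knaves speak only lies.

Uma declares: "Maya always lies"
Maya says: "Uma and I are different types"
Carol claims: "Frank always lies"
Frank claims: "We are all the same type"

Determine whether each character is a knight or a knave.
Uma is a knave.
Maya is a knight.
Carol is a knight.
Frank is a knave.

Verification:
- Uma (knave) says "Maya always lies" - this is FALSE (a lie) because Maya is a knight.
- Maya (knight) says "Uma and I are different types" - this is TRUE because Maya is a knight and Uma is a knave.
- Carol (knight) says "Frank always lies" - this is TRUE because Frank is a knave.
- Frank (knave) says "We are all the same type" - this is FALSE (a lie) because Maya and Carol are knights and Uma and Frank are knaves.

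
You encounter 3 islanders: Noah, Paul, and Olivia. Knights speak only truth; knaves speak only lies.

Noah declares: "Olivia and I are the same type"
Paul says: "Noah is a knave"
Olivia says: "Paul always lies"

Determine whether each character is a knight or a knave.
Noah is a knight.
Paul is a knave.
Olivia is a knight.

Verification:
- Noah (knight) says "Olivia and I are the same type" - this is TRUE because Noah is a knight and Olivia is a knight.
- Paul (knave) says "Noah is a knave" - this is FALSE (a lie) because Noah is a knight.
- Olivia (knight) says "Paul always lies" - this is TRUE because Paul is a knave.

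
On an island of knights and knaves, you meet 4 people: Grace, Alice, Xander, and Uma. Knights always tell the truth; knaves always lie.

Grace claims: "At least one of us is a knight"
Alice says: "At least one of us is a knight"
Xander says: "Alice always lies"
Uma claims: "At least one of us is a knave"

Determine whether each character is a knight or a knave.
Grace is a knight.
Alice is a knight.
Xander is a knave.
Uma is a knight.

Verification:
- Grace (knight) says "At least one of us is a knight" - this is TRUE because Grace, Alice, and Uma are knights.
- Alice (knight) says "At least one of us is a knight" - this is TRUE because Grace, Alice, and Uma are knights.
- Xander (knave) says "Alice always lies" - this is FALSE (a lie) because Alice is a knight.
- Uma (knight) says "At least one of us is a knave" - this is TRUE because Xander is a knave.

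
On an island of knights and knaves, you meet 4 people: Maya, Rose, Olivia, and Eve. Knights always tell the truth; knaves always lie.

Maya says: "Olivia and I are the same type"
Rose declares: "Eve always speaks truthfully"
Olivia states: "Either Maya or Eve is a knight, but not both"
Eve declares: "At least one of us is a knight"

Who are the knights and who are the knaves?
Maya is a knave.
Rose is a knight.
Olivia is a knight.
Eve is a knight.

Verification:
- Maya (knave) says "Olivia and I are the same type" - this is FALSE (a lie) because Maya is a knave and Olivia is a knight.
- Rose (knight) says "Eve always speaks truthfully" - this is TRUE because Eve is a knight.
- Olivia (knight) says "Either Maya or Eve is a knight, but not both" - this is TRUE because Maya is a knave and Eve is a knight.
- Eve (knight) says "At least one of us is a knight" - this is TRUE because Rose, Olivia, and Eve are knights.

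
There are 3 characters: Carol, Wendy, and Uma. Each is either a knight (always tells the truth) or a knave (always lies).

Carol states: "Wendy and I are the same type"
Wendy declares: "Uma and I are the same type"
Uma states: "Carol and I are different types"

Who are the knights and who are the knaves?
Carol is a knave.
Wendy is a knight.
Uma is a knight.

Verification:
- Carol (knave) says "Wendy and I are the same type" - this is FALSE (a lie) because Carol is a knave and Wendy is a knight.
- Wendy (knight) says "Uma and I are the same type" - this is TRUE because Wendy is a knight and Uma is a knight.
- Uma (knight) says "Carol and I are different types" - this is TRUE because Uma is a knight and Carol is a knave.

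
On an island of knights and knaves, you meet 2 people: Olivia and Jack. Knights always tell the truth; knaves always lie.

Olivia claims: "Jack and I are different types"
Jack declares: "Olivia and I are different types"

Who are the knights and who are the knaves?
Olivia is a knave.
Jack is a knave.

Verification:
- Olivia (knave) says "Jack and I are different types" - this is FALSE (a lie) because Olivia is a knave and Jack is a knave.
- Jack (knave) says "Olivia and I are different types" - this is FALSE (a lie) because Jack is a knave and Olivia is a knave.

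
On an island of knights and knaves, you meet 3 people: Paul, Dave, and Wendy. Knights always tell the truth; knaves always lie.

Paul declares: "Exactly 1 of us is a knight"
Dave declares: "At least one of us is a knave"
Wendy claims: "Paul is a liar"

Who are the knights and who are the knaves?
Paul is a knave.
Dave is a knight.
Wendy is a knight.

Verification:
- Paul (knave) says "Exactly 1 of us is a knight" - this is FALSE (a lie) because there are 2 knights.
- Dave (knight) says "At least one of us is a knave" - this is TRUE because Paul is a knave.
- Wendy (knight) says "Paul is a liar" - this is TRUE because Paul is a knave.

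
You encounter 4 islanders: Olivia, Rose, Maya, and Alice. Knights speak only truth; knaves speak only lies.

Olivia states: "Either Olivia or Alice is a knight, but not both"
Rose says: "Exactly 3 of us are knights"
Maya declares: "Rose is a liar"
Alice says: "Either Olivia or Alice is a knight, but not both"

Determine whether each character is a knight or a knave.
Olivia is a knave.
Rose is a knave.
Maya is a knight.
Alice is a knave.

Verification:
- Olivia (knave) says "Either Olivia or Alice is a knight, but not both" - this is FALSE (a lie) because Olivia is a knave and Alice is a knave.
- Rose (knave) says "Exactly 3 of us are knights" - this is FALSE (a lie) because there are 1 knights.
- Maya (knight) says "Rose is a liar" - this is TRUE because Rose is a knave.
- Alice (knave) says "Either Olivia or Alice is a knight, but not both" - this is FALSE (a lie) because Olivia is a knave and Alice is a knave.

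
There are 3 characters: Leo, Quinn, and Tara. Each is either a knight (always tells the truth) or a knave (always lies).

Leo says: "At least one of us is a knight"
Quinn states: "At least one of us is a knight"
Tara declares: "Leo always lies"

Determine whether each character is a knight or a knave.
Leo is a knight.
Quinn is a knight.
Tara is a knave.

Verification:
- Leo (knight) says "At least one of us is a knight" - this is TRUE because Leo and Quinn are knights.
- Quinn (knight) says "At least one of us is a knight" - this is TRUE because Leo and Quinn are knights.
- Tara (knave) says "Leo always lies" - this is FALSE (a lie) because Leo is a knight.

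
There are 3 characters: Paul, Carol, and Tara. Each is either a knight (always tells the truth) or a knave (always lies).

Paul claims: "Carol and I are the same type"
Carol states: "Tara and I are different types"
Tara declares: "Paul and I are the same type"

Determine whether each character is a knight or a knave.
Paul is a knight.
Carol is a knight.
Tara is a knave.

Verification:
- Paul (knight) says "Carol and I are the same type" - this is TRUE because Paul is a knight and Carol is a knight.
- Carol (knight) says "Tara and I are different types" - this is TRUE because Carol is a knight and Tara is a knave.
- Tara (knave) says "Paul and I are the same type" - this is FALSE (a lie) because Tara is a knave and Paul is a knight.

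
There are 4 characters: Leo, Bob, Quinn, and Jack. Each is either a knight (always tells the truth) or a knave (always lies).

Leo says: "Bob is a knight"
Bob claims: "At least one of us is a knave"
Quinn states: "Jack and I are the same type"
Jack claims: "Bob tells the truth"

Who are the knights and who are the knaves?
Leo is a knight.
Bob is a knight.
Quinn is a knave.
Jack is a knight.

Verification:
- Leo (knight) says "Bob is a knight" - this is TRUE because Bob is a knight.
- Bob (knight) says "At least one of us is a knave" - this is TRUE because Quinn is a knave.
- Quinn (knave) says "Jack and I are the same type" - this is FALSE (a lie) because Quinn is a knave and Jack is a knight.
- Jack (knight) says "Bob tells the truth" - this is TRUE because Bob is a knight.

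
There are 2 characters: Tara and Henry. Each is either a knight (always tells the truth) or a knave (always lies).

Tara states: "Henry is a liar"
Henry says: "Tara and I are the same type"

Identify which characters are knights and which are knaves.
Tara is a knight.
Henry is a knave.

Verification:
- Tara (knight) says "Henry is a liar" - this is TRUE because Henry is a knave.
- Henry (knave) says "Tara and I are the same type" - this is FALSE (a lie) because Henry is a knave and Tara is a knight.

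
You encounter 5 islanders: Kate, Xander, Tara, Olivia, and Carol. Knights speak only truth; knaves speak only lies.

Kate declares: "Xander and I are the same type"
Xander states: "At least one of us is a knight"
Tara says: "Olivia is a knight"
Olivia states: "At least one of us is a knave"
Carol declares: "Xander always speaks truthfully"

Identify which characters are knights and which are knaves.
Kate is a knave.
Xander is a knight.
Tara is a knight.
Olivia is a knight.
Carol is a knight.

Verification:
- Kate (knave) says "Xander and I are the same type" - this is FALSE (a lie) because Kate is a knave and Xander is a knight.
- Xander (knight) says "At least one of us is a knight" - this is TRUE because Xander, Tara, Olivia, and Carol are knights.
- Tara (knight) says "Olivia is a knight" - this is TRUE because Olivia is a knight.
- Olivia (knight) says "At least one of us is a knave" - this is TRUE because Kate is a knave.
- Carol (knight) says "Xander always speaks truthfully" - this is TRUE because Xander is a knight.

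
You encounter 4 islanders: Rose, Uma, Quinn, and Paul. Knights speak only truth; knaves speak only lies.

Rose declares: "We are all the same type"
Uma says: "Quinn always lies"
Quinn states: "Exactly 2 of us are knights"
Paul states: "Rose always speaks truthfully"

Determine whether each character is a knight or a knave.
Rose is a knave.
Uma is a knight.
Quinn is a knave.
Paul is a knave.

Verification:
- Rose (knave) says "We are all the same type" - this is FALSE (a lie) because Uma is a knight and Rose, Quinn, and Paul are knaves.
- Uma (knight) says "Quinn always lies" - this is TRUE because Quinn is a knave.
- Quinn (knave) says "Exactly 2 of us are knights" - this is FALSE (a lie) because there are 1 knights.
- Paul (knave) says "Rose always speaks truthfully" - this is FALSE (a lie) because Rose is a knave.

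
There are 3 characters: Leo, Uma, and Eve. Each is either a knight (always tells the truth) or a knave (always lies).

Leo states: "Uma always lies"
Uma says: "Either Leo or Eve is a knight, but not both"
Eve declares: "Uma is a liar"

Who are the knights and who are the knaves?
Leo is a knight.
Uma is a knave.
Eve is a knight.

Verification:
- Leo (knight) says "Uma always lies" - this is TRUE because Uma is a knave.
- Uma (knave) says "Either Leo or Eve is a knight, but not both" - this is FALSE (a lie) because Leo is a knight and Eve is a knight.
- Eve (knight) says "Uma is a liar" - this is TRUE because Uma is a knave.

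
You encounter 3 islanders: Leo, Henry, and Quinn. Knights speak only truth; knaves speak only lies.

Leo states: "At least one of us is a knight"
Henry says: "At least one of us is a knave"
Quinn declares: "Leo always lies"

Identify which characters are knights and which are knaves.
Leo is a knight.
Henry is a knight.
Quinn is a knave.

Verification:
- Leo (knight) says "At least one of us is a knight" - this is TRUE because Leo and Henry are knights.
- Henry (knight) says "At least one of us is a knave" - this is TRUE because Quinn is a knave.
- Quinn (knave) says "Leo always lies" - this is FALSE (a lie) because Leo is a knight.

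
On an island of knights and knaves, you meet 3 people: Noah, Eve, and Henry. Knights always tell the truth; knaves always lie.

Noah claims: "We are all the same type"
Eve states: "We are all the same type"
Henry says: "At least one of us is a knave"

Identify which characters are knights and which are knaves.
Noah is a knave.
Eve is a knave.
Henry is a knight.

Verification:
- Noah (knave) says "We are all the same type" - this is FALSE (a lie) because Henry is a knight and Noah and Eve are knaves.
- Eve (knave) says "We are all the same type" - this is FALSE (a lie) because Henry is a knight and Noah and Eve are knaves.
- Henry (knight) says "At least one of us is a knave" - this is TRUE because Noah and Eve are knaves.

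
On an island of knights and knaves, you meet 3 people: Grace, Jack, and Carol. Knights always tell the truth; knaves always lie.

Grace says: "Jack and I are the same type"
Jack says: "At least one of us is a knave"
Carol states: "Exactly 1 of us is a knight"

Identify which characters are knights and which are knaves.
Grace is a knight.
Jack is a knight.
Carol is a knave.

Verification:
- Grace (knight) says "Jack and I are the same type" - this is TRUE because Grace is a knight and Jack is a knight.
- Jack (knight) says "At least one of us is a knave" - this is TRUE because Carol is a knave.
- Carol (knave) says "Exactly 1 of us is a knight" - this is FALSE (a lie) because there are 2 knights.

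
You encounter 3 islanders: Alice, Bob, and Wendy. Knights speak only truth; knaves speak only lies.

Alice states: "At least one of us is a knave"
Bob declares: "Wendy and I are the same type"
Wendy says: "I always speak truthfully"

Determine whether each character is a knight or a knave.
Alice is a knight.
Bob is a knave.
Wendy is a knight.

Verification:
- Alice (knight) says "At least one of us is a knave" - this is TRUE because Bob is a knave.
- Bob (knave) says "Wendy and I are the same type" - this is FALSE (a lie) because Bob is a knave and Wendy is a knight.
- Wendy (knight) says "I always speak truthfully" - this is TRUE because Wendy is a knight.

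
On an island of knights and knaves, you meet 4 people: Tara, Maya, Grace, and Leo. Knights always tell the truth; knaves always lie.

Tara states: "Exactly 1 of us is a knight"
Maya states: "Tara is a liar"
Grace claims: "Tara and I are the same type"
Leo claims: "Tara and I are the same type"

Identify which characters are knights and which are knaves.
Tara is a knight.
Maya is a knave.
Grace is a knave.
Leo is a knave.

Verification:
- Tara (knight) says "Exactly 1 of us is a knight" - this is TRUE because there are 1 knights.
- Maya (knave) says "Tara is a liar" - this is FALSE (a lie) because Tara is a knight.
- Grace (knave) says "Tara and I are the same type" - this is FALSE (a lie) because Grace is a knave and Tara is a knight.
- Leo (knave) says "Tara and I are the same type" - this is FALSE (a lie) because Leo is a knave and Tara is a knight.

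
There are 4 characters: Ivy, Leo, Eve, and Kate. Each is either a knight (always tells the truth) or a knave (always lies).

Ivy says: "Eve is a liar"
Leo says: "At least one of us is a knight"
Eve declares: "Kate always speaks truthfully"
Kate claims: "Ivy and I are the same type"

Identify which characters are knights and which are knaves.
Ivy is a knight.
Leo is a knight.
Eve is a knave.
Kate is a knave.

Verification:
- Ivy (knight) says "Eve is a liar" - this is TRUE because Eve is a knave.
- Leo (knight) says "At least one of us is a knight" - this is TRUE because Ivy and Leo are knights.
- Eve (knave) says "Kate always speaks truthfully" - this is FALSE (a lie) because Kate is a knave.
- Kate (knave) says "Ivy and I are the same type" - this is FALSE (a lie) because Kate is a knave and Ivy is a knight.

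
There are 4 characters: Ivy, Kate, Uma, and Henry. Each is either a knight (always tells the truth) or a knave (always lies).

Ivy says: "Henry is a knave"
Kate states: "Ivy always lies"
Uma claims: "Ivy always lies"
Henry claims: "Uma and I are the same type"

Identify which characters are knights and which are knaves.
Ivy is a knave.
Kate is a knight.
Uma is a knight.
Henry is a knight.

Verification:
- Ivy (knave) says "Henry is a knave" - this is FALSE (a lie) because Henry is a knight.
- Kate (knight) says "Ivy always lies" - this is TRUE because Ivy is a knave.
- Uma (knight) says "Ivy always lies" - this is TRUE because Ivy is a knave.
- Henry (knight) says "Uma and I are the same type" - this is TRUE because Henry is a knight and Uma is a knight.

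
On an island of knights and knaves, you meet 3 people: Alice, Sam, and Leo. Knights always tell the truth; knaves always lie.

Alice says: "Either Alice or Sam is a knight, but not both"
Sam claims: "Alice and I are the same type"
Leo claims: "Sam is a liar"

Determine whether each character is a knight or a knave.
Alice is a knight.
Sam is a knave.
Leo is a knight.

Verification:
- Alice (knight) says "Either Alice or Sam is a knight, but not both" - this is TRUE because Alice is a knight and Sam is a knave.
- Sam (knave) says "Alice and I are the same type" - this is FALSE (a lie) because Sam is a knave and Alice is a knight.
- Leo (knight) says "Sam is a liar" - this is TRUE because Sam is a knave.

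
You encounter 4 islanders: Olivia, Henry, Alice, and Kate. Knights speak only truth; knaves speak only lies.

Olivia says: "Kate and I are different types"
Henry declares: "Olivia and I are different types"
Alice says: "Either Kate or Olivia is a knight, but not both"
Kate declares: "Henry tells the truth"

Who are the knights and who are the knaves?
Olivia is a knave.
Henry is a knave.
Alice is a knave.
Kate is a knave.

Verification:
- Olivia (knave) says "Kate and I are different types" - this is FALSE (a lie) because Olivia is a knave and Kate is a knave.
- Henry (knave) says "Olivia and I are different types" - this is FALSE (a lie) because Henry is a knave and Olivia is a knave.
- Alice (knave) says "Either Kate or Olivia is a knight, but not both" - this is FALSE (a lie) because Kate is a knave and Olivia is a knave.
- Kate (knave) says "Henry tells the truth" - this is FALSE (a lie) because Henry is a knave.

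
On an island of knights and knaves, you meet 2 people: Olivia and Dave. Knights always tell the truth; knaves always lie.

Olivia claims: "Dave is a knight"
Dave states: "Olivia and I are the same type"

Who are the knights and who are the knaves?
Olivia is a knight.
Dave is a knight.

Verification:
- Olivia (knight) says "Dave is a knight" - this is TRUE because Dave is a knight.
- Dave (knight) says "Olivia and I are the same type" - this is TRUE because Dave is a knight and Olivia is a knight.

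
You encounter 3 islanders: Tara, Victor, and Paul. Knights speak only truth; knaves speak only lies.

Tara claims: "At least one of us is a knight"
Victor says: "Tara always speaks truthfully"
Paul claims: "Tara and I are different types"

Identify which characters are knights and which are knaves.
Tara is a knave.
Victor is a knave.
Paul is a knave.

Verification:
- Tara (knave) says "At least one of us is a knight" - this is FALSE (a lie) because no one is a knight.
- Victor (knave) says "Tara always speaks truthfully" - this is FALSE (a lie) because Tara is a knave.
- Paul (knave) says "Tara and I are different types" - this is FALSE (a lie) because Paul is a knave and Tara is a knave.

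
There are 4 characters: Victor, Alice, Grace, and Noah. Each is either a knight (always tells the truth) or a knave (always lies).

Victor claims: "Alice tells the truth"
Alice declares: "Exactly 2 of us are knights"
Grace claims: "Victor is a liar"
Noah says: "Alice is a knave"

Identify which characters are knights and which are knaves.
Victor is a knight.
Alice is a knight.
Grace is a knave.
Noah is a knave.

Verification:
- Victor (knight) says "Alice tells the truth" - this is TRUE because Alice is a knight.
- Alice (knight) says "Exactly 2 of us are knights" - this is TRUE because there are 2 knights.
- Grace (knave) says "Victor is a liar" - this is FALSE (a lie) because Victor is a knight.
- Noah (knave) says "Alice is a knave" - this is FALSE (a lie) because Alice is a knight.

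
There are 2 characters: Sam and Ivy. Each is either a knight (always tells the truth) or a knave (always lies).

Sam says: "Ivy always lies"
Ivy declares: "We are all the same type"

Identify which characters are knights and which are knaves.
Sam is a knight.
Ivy is a knave.

Verification:
- Sam (knight) says "Ivy always lies" - this is TRUE because Ivy is a knave.
- Ivy (knave) says "We are all the same type" - this is FALSE (a lie) because Sam is a knight and Ivy is a knave.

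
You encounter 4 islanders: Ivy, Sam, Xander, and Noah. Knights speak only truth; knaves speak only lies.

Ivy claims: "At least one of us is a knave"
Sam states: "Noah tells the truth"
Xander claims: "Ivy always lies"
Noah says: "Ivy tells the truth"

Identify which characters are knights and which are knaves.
Ivy is a knight.
Sam is a knight.
Xander is a knave.
Noah is a knight.

Verification:
- Ivy (knight) says "At least one of us is a knave" - this is TRUE because Xander is a knave.
- Sam (knight) says "Noah tells the truth" - this is TRUE because Noah is a knight.
- Xander (knave) says "Ivy always lies" - this is FALSE (a lie) because Ivy is a knight.
- Noah (knight) says "Ivy tells the truth" - this is TRUE because Ivy is a knight.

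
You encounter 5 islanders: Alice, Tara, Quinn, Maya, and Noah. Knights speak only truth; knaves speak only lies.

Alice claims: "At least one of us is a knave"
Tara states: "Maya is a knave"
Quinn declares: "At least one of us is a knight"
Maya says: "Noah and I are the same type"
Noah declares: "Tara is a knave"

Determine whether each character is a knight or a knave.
Alice is a knight.
Tara is a knave.
Quinn is a knight.
Maya is a knight.
Noah is a knight.

Verification:
- Alice (knight) says "At least one of us is a knave" - this is TRUE because Tara is a knave.
- Tara (knave) says "Maya is a knave" - this is FALSE (a lie) because Maya is a knight.
- Quinn (knight) says "At least one of us is a knight" - this is TRUE because Alice, Quinn, Maya, and Noah are knights.
- Maya (knight) says "Noah and I are the same type" - this is TRUE because Maya is a knight and Noah is a knight.
- Noah (knight) says "Tara is a knave" - this is TRUE because Tara is a knave.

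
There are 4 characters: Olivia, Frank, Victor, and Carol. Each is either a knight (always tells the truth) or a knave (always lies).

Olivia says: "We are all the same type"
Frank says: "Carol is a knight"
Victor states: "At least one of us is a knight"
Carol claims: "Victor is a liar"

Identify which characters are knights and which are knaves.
Olivia is a knave.
Frank is a knave.
Victor is a knight.
Carol is a knave.

Verification:
- Olivia (knave) says "We are all the same type" - this is FALSE (a lie) because Victor is a knight and Olivia, Frank, and Carol are knaves.
- Frank (knave) says "Carol is a knight" - this is FALSE (a lie) because Carol is a knave.
- Victor (knight) says "At least one of us is a knight" - this is TRUE because Victor is a knight.
- Carol (knave) says "Victor is a liar" - this is FALSE (a lie) because Victor is a knight.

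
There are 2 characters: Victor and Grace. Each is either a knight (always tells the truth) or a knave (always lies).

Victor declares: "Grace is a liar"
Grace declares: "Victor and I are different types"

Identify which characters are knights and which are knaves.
Victor is a knave.
Grace is a knight.

Verification:
- Victor (knave) says "Grace is a liar" - this is FALSE (a lie) because Grace is a knight.
- Grace (knight) says "Victor and I are different types" - this is TRUE because Grace is a knight and Victor is a knave.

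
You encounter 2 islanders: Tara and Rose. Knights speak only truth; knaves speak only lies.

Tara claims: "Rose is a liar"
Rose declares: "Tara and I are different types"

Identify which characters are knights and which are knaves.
Tara is a knave.
Rose is a knight.

Verification:
- Tara (knave) says "Rose is a liar" - this is FALSE (a lie) because Rose is a knight.
- Rose (knight) says "Tara and I are different types" - this is TRUE because Rose is a knight and Tara is a knave.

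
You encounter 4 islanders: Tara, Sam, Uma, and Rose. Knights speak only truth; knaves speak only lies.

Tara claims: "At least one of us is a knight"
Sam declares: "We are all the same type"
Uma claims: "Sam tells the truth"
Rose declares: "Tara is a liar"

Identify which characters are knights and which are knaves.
Tara is a knight.
Sam is a knave.
Uma is a knave.
Rose is a knave.

Verification:
- Tara (knight) says "At least one of us is a knight" - this is TRUE because Tara is a knight.
- Sam (knave) says "We are all the same type" - this is FALSE (a lie) because Tara is a knight and Sam, Uma, and Rose are knaves.
- Uma (knave) says "Sam tells the truth" - this is FALSE (a lie) because Sam is a knave.
- Rose (knave) says "Tara is a liar" - this is FALSE (a lie) because Tara is a knight.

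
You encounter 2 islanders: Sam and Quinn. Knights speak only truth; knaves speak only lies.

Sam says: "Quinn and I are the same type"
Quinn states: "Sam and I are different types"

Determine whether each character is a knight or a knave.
Sam is a knave.
Quinn is a knight.

Verification:
- Sam (knave) says "Quinn and I are the same type" - this is FALSE (a lie) because Sam is a knave and Quinn is a knight.
- Quinn (knight) says "Sam and I are different types" - this is TRUE because Quinn is a knight and Sam is a knave.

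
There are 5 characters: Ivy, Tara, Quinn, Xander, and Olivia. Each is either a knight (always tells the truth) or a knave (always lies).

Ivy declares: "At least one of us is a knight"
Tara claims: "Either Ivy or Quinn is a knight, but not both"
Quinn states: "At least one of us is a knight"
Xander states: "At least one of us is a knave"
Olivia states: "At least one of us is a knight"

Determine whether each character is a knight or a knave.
Ivy is a knight.
Tara is a knave.
Quinn is a knight.
Xander is a knight.
Olivia is a knight.

Verification:
- Ivy (knight) says "At least one of us is a knight" - this is TRUE because Ivy, Quinn, Xander, and Olivia are knights.
- Tara (knave) says "Either Ivy or Quinn is a knight, but not both" - this is FALSE (a lie) because Ivy is a knight and Quinn is a knight.
- Quinn (knight) says "At least one of us is a knight" - this is TRUE because Ivy, Quinn, Xander, and Olivia are knights.
- Xander (knight) says "At least one of us is a knave" - this is TRUE because Tara is a knave.
- Olivia (knight) says "At least one of us is a knight" - this is TRUE because Ivy, Quinn, Xander, and Olivia are knights.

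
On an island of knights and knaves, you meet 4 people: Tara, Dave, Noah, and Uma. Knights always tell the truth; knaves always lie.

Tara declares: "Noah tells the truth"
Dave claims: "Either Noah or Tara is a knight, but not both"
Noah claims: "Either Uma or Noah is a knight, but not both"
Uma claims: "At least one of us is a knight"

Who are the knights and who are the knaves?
Tara is a knave.
Dave is a knave.
Noah is a knave.
Uma is a knave.

Verification:
- Tara (knave) says "Noah tells the truth" - this is FALSE (a lie) because Noah is a knave.
- Dave (knave) says "Either Noah or Tara is a knight, but not both" - this is FALSE (a lie) because Noah is a knave and Tara is a knave.
- Noah (knave) says "Either Uma or Noah is a knight, but not both" - this is FALSE (a lie) because Uma is a knave and Noah is a knave.
- Uma (knave) says "At least one of us is a knight" - this is FALSE (a lie) because no one is a knight.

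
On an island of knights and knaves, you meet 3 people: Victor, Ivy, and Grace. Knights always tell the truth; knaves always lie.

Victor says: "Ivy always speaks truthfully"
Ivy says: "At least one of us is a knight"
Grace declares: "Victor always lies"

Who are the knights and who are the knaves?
Victor is a knight.
Ivy is a knight.
Grace is a knave.

Verification:
- Victor (knight) says "Ivy always speaks truthfully" - this is TRUE because Ivy is a knight.
- Ivy (knight) says "At least one of us is a knight" - this is TRUE because Victor and Ivy are knights.
- Grace (knave) says "Victor always lies" - this is FALSE (a lie) because Victor is a knight.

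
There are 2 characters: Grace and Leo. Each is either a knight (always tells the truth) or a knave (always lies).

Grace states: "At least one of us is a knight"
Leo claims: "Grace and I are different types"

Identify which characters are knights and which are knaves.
Grace is a knave.
Leo is a knave.

Verification:
- Grace (knave) says "At least one of us is a knight" - this is FALSE (a lie) because no one is a knight.
- Leo (knave) says "Grace and I are different types" - this is FALSE (a lie) because Leo is a knave and Grace is a knave.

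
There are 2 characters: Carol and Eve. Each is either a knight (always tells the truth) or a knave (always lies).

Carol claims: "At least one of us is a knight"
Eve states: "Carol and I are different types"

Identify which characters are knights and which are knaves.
Carol is a knave.
Eve is a knave.

Verification:
- Carol (knave) says "At least one of us is a knight" - this is FALSE (a lie) because no one is a knight.
- Eve (knave) says "Carol and I are different types" - this is FALSE (a lie) because Eve is a knave and Carol is a knave.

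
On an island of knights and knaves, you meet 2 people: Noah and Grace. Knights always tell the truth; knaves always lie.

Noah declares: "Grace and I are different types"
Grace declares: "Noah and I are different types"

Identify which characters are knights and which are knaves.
Noah is a knave.
Grace is a knave.

Verification:
- Noah (knave) says "Grace and I are different types" - this is FALSE (a lie) because Noah is a knave and Grace is a knave.
- Grace (knave) says "Noah and I are different types" - this is FALSE (a lie) because Grace is a knave and Noah is a knave.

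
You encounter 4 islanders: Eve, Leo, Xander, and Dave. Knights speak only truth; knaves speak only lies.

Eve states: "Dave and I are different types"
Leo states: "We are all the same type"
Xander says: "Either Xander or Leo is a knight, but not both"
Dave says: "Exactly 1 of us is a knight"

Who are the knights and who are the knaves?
Eve is a knight.
Leo is a knave.
Xander is a knight.
Dave is a knave.

Verification:
- Eve (knight) says "Dave and I are different types" - this is TRUE because Eve is a knight and Dave is a knave.
- Leo (knave) says "We are all the same type" - this is FALSE (a lie) because Eve and Xander are knights and Leo and Dave are knaves.
- Xander (knight) says "Either Xander or Leo is a knight, but not both" - this is TRUE because Xander is a knight and Leo is a knave.
- Dave (knave) says "Exactly 1 of us is a knight" - this is FALSE (a lie) because there are 2 knights.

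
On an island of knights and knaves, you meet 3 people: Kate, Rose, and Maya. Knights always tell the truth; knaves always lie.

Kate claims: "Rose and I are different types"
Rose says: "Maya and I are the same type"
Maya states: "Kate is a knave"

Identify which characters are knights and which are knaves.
Kate is a knave.
Rose is a knave.
Maya is a knight.

Verification:
- Kate (knave) says "Rose and I are different types" - this is FALSE (a lie) because Kate is a knave and Rose is a knave.
- Rose (knave) says "Maya and I are the same type" - this is FALSE (a lie) because Rose is a knave and Maya is a knight.
- Maya (knight) says "Kate is a knave" - this is TRUE because Kate is a knave.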